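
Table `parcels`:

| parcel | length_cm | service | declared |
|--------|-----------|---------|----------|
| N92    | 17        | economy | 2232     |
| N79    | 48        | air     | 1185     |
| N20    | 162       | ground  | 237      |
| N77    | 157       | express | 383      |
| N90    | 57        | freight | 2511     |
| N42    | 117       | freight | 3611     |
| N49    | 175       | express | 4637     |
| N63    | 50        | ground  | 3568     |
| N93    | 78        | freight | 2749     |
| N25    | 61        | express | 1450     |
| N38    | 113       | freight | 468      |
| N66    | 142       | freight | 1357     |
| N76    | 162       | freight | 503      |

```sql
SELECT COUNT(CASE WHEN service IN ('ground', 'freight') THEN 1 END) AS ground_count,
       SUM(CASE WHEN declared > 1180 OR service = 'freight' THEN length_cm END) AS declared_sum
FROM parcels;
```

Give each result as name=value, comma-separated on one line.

[ground_count: service IN ('ground', 'freight')]
parcel=N92: ✗
parcel=N79: ✗
parcel=N20: ✓ → 1
parcel=N77: ✗
parcel=N90: ✓ → 1
parcel=N42: ✓ → 1
parcel=N49: ✗
parcel=N63: ✓ → 1
parcel=N93: ✓ → 1
parcel=N25: ✗
parcel=N38: ✓ → 1
parcel=N66: ✓ → 1
parcel=N76: ✓ → 1
ground_count = COUNT(1, 1, 1, 1, 1, 1, 1, 1) = 8
—
[declared_sum: declared > 1180 OR service = 'freight']
parcel=N92: ✓ → 17
parcel=N79: ✓ → 48
parcel=N20: ✗
parcel=N77: ✗
parcel=N90: ✓ → 57
parcel=N42: ✓ → 117
parcel=N49: ✓ → 175
parcel=N63: ✓ → 50
parcel=N93: ✓ → 78
parcel=N25: ✓ → 61
parcel=N38: ✓ → 113
parcel=N66: ✓ → 142
parcel=N76: ✓ → 162
declared_sum = 17 + 48 + 57 + 117 + 175 + 50 + 78 + 61 + 113 + 142 + 162 = 1020

ground_count=8, declared_sum=1020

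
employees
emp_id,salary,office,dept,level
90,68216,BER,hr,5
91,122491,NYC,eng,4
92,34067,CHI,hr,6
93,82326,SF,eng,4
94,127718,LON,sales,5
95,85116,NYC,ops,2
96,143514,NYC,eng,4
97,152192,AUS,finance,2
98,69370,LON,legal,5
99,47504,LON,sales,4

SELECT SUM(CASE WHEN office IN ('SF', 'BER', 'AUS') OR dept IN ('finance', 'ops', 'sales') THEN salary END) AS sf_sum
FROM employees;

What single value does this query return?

emp_id=90: ✓ → 68216
emp_id=91: ✗
emp_id=92: ✗
emp_id=93: ✓ → 82326
emp_id=94: ✓ → 127718
emp_id=95: ✓ → 85116
emp_id=96: ✗
emp_id=97: ✓ → 152192
emp_id=98: ✗
emp_id=99: ✓ → 47504
sf_sum = 68216 + 82326 + 127718 + 85116 + 152192 + 47504 = 563072

563072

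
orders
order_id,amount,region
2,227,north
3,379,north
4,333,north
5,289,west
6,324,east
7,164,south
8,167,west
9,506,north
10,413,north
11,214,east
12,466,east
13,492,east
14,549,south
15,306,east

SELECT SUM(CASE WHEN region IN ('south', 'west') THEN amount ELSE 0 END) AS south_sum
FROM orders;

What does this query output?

order_id=2: ✗
order_id=3: ✗
order_id=4: ✗
order_id=5: ✓ → 289
order_id=6: ✗
order_id=7: ✓ → 164
order_id=8: ✓ → 167
order_id=9: ✗
order_id=10: ✗
order_id=11: ✗
order_id=12: ✗
order_id=13: ✗
order_id=14: ✓ → 549
order_id=15: ✗
south_sum = 289 + 164 + 167 + 549 = 1169

1169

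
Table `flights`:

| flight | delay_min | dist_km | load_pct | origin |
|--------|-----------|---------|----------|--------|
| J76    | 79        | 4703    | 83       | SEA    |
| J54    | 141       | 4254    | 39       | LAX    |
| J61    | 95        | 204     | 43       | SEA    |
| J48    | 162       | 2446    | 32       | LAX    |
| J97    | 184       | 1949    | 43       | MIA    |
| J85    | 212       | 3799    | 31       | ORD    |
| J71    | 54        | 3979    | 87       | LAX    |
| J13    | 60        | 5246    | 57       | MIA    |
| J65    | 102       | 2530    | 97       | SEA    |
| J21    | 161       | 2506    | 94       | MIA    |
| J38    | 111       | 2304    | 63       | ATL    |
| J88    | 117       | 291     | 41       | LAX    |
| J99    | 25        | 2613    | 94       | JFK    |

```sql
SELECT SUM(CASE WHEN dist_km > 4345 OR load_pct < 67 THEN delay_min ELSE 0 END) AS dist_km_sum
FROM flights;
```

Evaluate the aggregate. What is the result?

1161

flight=J76: ✓ → 79
flight=J54: ✓ → 141
flight=J61: ✓ → 95
flight=J48: ✓ → 162
flight=J97: ✓ → 184
flight=J85: ✓ → 212
flight=J71: ✗
flight=J13: ✓ → 60
flight=J65: ✗
flight=J21: ✗
flight=J38: ✓ → 111
flight=J88: ✓ → 117
flight=J99: ✗
dist_km_sum = 79 + 141 + 95 + 162 + 184 + 212 + 60 + 111 + 117 = 1161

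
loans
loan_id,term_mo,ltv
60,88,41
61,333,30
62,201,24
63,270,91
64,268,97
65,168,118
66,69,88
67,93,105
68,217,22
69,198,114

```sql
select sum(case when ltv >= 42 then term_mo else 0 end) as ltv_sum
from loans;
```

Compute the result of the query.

1066

loan_id=60: ✗
loan_id=61: ✗
loan_id=62: ✗
loan_id=63: ✓ → 270
loan_id=64: ✓ → 268
loan_id=65: ✓ → 168
loan_id=66: ✓ → 69
loan_id=67: ✓ → 93
loan_id=68: ✗
loan_id=69: ✓ → 198
ltv_sum = 270 + 268 + 168 + 69 + 93 + 198 = 1066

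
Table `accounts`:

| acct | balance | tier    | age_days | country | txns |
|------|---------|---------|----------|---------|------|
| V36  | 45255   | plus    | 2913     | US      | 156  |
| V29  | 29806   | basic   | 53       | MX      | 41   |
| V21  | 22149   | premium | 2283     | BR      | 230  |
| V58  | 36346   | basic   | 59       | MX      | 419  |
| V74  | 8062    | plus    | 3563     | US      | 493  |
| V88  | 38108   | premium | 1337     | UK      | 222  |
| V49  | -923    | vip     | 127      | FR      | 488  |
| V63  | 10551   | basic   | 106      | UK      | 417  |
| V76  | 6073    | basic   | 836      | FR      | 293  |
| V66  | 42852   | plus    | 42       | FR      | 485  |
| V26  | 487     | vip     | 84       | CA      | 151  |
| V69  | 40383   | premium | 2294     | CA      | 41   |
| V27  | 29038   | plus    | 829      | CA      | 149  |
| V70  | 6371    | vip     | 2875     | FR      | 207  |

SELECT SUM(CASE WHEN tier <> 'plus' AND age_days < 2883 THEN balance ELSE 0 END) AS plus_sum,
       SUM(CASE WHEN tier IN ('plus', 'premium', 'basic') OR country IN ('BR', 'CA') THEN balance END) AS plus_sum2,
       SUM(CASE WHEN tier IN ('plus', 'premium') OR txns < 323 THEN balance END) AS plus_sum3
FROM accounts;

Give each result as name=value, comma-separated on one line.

[plus_sum: tier <> 'plus' AND age_days < 2883]
acct=V36: ✗
acct=V29: ✓ → 29806
acct=V21: ✓ → 22149
acct=V58: ✓ → 36346
acct=V74: ✗
acct=V88: ✓ → 38108
acct=V49: ✓ → -923
acct=V63: ✓ → 10551
acct=V76: ✓ → 6073
acct=V66: ✗
acct=V26: ✓ → 487
acct=V69: ✓ → 40383
acct=V27: ✗
acct=V70: ✓ → 6371
plus_sum = 29806 + 22149 + 36346 + 38108 + -923 + 10551 + 6073 + 487 + 40383 + 6371 = 189351
—
[plus_sum2: tier IN ('plus', 'premium', 'basic') OR country IN ('BR', 'CA')]
acct=V36: ✓ → 45255
acct=V29: ✓ → 29806
acct=V21: ✓ → 22149
acct=V58: ✓ → 36346
acct=V74: ✓ → 8062
acct=V88: ✓ → 38108
acct=V49: ✗
acct=V63: ✓ → 10551
acct=V76: ✓ → 6073
acct=V66: ✓ → 42852
acct=V26: ✓ → 487
acct=V69: ✓ → 40383
acct=V27: ✓ → 29038
acct=V70: ✗
plus_sum2 = 45255 + 29806 + 22149 + 36346 + 8062 + 38108 + 10551 + 6073 + 42852 + 487 + 40383 + 29038 = 309110
—
[plus_sum3: tier IN ('plus', 'premium') OR txns < 323]
acct=V36: ✓ → 45255
acct=V29: ✓ → 29806
acct=V21: ✓ → 22149
acct=V58: ✗
acct=V74: ✓ → 8062
acct=V88: ✓ → 38108
acct=V49: ✗
acct=V63: ✗
acct=V76: ✓ → 6073
acct=V66: ✓ → 42852
acct=V26: ✓ → 487
acct=V69: ✓ → 40383
acct=V27: ✓ → 29038
acct=V70: ✓ → 6371
plus_sum3 = 45255 + 29806 + 22149 + 8062 + 38108 + 6073 + 42852 + 487 + 40383 + 29038 + 6371 = 268584

plus_sum=189351, plus_sum2=309110, plus_sum3=268584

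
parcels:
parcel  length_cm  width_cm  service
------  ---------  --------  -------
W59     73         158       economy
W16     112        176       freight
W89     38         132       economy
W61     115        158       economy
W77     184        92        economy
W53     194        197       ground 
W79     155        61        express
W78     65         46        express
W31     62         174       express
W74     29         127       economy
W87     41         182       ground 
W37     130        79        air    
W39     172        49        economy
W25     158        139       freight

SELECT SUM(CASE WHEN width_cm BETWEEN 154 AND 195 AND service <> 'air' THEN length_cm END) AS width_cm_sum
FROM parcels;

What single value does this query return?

403

parcel=W59: ✓ → 73
parcel=W16: ✓ → 112
parcel=W89: ✗
parcel=W61: ✓ → 115
parcel=W77: ✗
parcel=W53: ✗
parcel=W79: ✗
parcel=W78: ✗
parcel=W31: ✓ → 62
parcel=W74: ✗
parcel=W87: ✓ → 41
parcel=W37: ✗
parcel=W39: ✗
parcel=W25: ✗
width_cm_sum = 73 + 112 + 115 + 62 + 41 = 403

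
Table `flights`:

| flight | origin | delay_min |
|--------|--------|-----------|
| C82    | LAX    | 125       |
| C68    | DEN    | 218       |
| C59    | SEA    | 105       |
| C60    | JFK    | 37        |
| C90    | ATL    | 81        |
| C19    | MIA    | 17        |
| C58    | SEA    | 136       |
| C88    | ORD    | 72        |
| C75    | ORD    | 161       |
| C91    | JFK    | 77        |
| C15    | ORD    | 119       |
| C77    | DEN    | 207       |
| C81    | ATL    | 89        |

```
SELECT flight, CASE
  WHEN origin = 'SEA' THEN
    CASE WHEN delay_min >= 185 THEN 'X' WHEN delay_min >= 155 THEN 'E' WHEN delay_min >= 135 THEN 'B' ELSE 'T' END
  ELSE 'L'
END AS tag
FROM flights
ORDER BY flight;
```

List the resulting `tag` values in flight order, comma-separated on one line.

L, L, B, T, L, L, L, L, L, L, L, L, L

flight=C15: origin='ORD' → outer ELSE → L
flight=C19: origin='MIA' → outer ELSE → L
flight=C58: origin='SEA' → inner[delay_min >= 135] → B
flight=C59: origin='SEA' → inner[ELSE] → T
flight=C60: origin='JFK' → outer ELSE → L
flight=C68: origin='DEN' → outer ELSE → L
flight=C75: origin='ORD' → outer ELSE → L
flight=C77: origin='DEN' → outer ELSE → L
flight=C81: origin='ATL' → outer ELSE → L
flight=C82: origin='LAX' → outer ELSE → L
flight=C88: origin='ORD' → outer ELSE → L
flight=C90: origin='ATL' → outer ELSE → L
flight=C91: origin='JFK' → outer ELSE → L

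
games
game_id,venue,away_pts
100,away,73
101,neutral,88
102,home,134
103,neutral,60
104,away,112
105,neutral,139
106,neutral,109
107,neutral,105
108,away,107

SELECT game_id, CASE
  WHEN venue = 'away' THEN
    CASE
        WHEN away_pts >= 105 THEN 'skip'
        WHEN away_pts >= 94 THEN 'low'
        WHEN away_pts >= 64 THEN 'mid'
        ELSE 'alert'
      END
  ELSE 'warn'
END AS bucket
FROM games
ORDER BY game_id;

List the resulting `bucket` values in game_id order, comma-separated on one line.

game_id=100: venue='away' → inner[away_pts >= 64] → mid
game_id=101: venue='neutral' → outer ELSE → warn
game_id=102: venue='home' → outer ELSE → warn
game_id=103: venue='neutral' → outer ELSE → warn
game_id=104: venue='away' → inner[away_pts >= 105] → skip
game_id=105: venue='neutral' → outer ELSE → warn
game_id=106: venue='neutral' → outer ELSE → warn
game_id=107: venue='neutral' → outer ELSE → warn
game_id=108: venue='away' → inner[away_pts >= 105] → skip

mid, warn, warn, warn, skip, warn, warn, warn, skip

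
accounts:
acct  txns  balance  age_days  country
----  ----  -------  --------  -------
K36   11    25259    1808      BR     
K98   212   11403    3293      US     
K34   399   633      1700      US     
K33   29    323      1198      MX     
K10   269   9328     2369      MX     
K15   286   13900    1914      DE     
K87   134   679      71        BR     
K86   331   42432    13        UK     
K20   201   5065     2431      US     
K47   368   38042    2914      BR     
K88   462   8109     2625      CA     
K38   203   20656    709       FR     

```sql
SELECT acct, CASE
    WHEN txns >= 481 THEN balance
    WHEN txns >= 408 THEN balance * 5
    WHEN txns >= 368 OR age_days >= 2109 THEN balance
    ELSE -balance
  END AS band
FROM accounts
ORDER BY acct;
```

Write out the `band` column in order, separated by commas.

acct=K10: txns >= 368 OR age_days >= 2109 → 9328
acct=K15: ELSE → -13900
acct=K20: txns >= 368 OR age_days >= 2109 → 5065
acct=K33: ELSE → -323
acct=K34: txns >= 368 OR age_days >= 2109 → 633
acct=K36: ELSE → -25259
acct=K38: ELSE → -20656
acct=K47: txns >= 368 OR age_days >= 2109 → 38042
acct=K86: ELSE → -42432
acct=K87: ELSE → -679
acct=K88: txns >= 408 → 40545
acct=K98: txns >= 368 OR age_days >= 2109 → 11403

9328, -13900, 5065, -323, 633, -25259, -20656, 38042, -42432, -679, 40545, 11403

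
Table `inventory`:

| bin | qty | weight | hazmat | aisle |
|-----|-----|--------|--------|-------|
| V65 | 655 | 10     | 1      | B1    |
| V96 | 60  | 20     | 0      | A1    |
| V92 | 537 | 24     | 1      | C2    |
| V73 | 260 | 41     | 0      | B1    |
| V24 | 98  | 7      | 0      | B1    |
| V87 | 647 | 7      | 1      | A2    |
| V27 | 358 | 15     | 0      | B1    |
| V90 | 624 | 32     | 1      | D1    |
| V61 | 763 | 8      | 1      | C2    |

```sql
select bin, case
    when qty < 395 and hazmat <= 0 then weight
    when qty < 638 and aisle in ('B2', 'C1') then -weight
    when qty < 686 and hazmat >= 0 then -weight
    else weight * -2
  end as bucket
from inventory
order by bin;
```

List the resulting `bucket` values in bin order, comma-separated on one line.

7, 15, -16, -10, 41, -7, -32, -24, 20

bin=V24: qty < 395 and hazmat <= 0 → 7
bin=V27: qty < 395 and hazmat <= 0 → 15
bin=V61: ELSE → -16
bin=V65: qty < 686 and hazmat >= 0 → -10
bin=V73: qty < 395 and hazmat <= 0 → 41
bin=V87: qty < 686 and hazmat >= 0 → -7
bin=V90: qty < 686 and hazmat >= 0 → -32
bin=V92: qty < 686 and hazmat >= 0 → -24
bin=V96: qty < 395 and hazmat <= 0 → 20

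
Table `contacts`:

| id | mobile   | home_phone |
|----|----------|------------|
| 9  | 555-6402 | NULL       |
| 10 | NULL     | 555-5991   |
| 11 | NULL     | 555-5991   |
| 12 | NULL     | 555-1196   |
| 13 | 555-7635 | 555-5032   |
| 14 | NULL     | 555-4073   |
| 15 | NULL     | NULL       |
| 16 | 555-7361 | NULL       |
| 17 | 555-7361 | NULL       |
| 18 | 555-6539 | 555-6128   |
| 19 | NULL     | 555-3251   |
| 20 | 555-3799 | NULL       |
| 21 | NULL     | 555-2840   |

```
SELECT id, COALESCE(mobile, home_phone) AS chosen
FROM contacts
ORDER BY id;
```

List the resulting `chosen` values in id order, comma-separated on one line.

id=9: mobile=555-6402 → 555-6402
id=10: mobile=NULL, home_phone=555-5991 → 555-5991
id=11: mobile=NULL, home_phone=555-5991 → 555-5991
id=12: mobile=NULL, home_phone=555-1196 → 555-1196
id=13: mobile=555-7635 → 555-7635
id=14: mobile=NULL, home_phone=555-4073 → 555-4073
id=15: mobile=NULL, home_phone=NULL (all NULL) → NULL
id=16: mobile=555-7361 → 555-7361
id=17: mobile=555-7361 → 555-7361
id=18: mobile=555-6539 → 555-6539
id=19: mobile=NULL, home_phone=555-3251 → 555-3251
id=20: mobile=555-3799 → 555-3799
id=21: mobile=NULL, home_phone=555-2840 → 555-2840

555-6402, 555-5991, 555-5991, 555-1196, 555-7635, 555-4073, NULL, 555-7361, 555-7361, 555-6539, 555-3251, 555-3799, 555-2840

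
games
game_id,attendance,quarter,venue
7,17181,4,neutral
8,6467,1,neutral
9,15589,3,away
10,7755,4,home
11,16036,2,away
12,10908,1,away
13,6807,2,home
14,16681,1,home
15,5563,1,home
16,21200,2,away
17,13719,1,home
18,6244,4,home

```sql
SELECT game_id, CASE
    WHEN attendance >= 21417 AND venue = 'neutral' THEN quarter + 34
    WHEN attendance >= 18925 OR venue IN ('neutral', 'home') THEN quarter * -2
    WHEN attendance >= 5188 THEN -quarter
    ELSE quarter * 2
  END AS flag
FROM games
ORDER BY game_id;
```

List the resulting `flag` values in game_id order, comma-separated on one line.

-8, -2, -3, -8, -2, -1, -4, -2, -2, -4, -2, -8

game_id=7: attendance >= 18925 OR venue IN ('neutral', 'home') → -8
game_id=8: attendance >= 18925 OR venue IN ('neutral', 'home') → -2
game_id=9: attendance >= 5188 → -3
game_id=10: attendance >= 18925 OR venue IN ('neutral', 'home') → -8
game_id=11: attendance >= 5188 → -2
game_id=12: attendance >= 5188 → -1
game_id=13: attendance >= 18925 OR venue IN ('neutral', 'home') → -4
game_id=14: attendance >= 18925 OR venue IN ('neutral', 'home') → -2
game_id=15: attendance >= 18925 OR venue IN ('neutral', 'home') → -2
game_id=16: attendance >= 18925 OR venue IN ('neutral', 'home') → -4
game_id=17: attendance >= 18925 OR venue IN ('neutral', 'home') → -2
game_id=18: attendance >= 18925 OR venue IN ('neutral', 'home') → -8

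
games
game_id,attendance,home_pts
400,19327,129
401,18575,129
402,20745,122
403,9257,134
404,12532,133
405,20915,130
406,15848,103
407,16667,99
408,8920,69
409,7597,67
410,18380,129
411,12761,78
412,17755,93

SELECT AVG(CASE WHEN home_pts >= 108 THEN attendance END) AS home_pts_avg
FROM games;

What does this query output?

game_id=400: ✓ → 19327
game_id=401: ✓ → 18575
game_id=402: ✓ → 20745
game_id=403: ✓ → 9257
game_id=404: ✓ → 12532
game_id=405: ✓ → 20915
game_id=406: ✗
game_id=407: ✗
game_id=408: ✗
game_id=409: ✗
game_id=410: ✓ → 18380
game_id=411: ✗
game_id=412: ✗
home_pts_avg = (19327 + 18575 + 20745 + 9257 + 12532 + 20915 + 18380) / 7 = 17104.4285714286

17104.4285714286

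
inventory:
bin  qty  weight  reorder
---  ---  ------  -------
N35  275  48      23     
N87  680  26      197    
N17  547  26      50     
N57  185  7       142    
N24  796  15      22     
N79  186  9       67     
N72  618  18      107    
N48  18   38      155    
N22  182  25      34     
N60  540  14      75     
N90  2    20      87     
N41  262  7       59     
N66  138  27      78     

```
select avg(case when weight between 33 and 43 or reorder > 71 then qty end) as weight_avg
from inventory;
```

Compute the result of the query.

bin=N35: ✗
bin=N87: ✓ → 680
bin=N17: ✗
bin=N57: ✓ → 185
bin=N24: ✗
bin=N79: ✗
bin=N72: ✓ → 618
bin=N48: ✓ → 18
bin=N22: ✗
bin=N60: ✓ → 540
bin=N90: ✓ → 2
bin=N41: ✗
bin=N66: ✓ → 138
weight_avg = (680 + 185 + 618 + 18 + 540 + 2 + 138) / 7 = 311.5714285714

311.5714285714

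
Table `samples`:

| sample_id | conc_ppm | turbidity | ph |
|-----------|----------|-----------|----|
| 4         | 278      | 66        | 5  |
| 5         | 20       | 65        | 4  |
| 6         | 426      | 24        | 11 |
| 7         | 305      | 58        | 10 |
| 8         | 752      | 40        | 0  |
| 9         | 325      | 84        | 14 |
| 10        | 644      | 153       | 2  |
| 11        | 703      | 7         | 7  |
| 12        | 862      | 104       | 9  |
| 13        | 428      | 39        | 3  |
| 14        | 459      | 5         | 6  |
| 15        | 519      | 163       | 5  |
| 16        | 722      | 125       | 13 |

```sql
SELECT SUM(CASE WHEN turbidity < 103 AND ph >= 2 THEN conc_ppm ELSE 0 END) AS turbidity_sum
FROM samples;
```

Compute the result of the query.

sample_id=4: ✓ → 278
sample_id=5: ✓ → 20
sample_id=6: ✓ → 426
sample_id=7: ✓ → 305
sample_id=8: ✗
sample_id=9: ✓ → 325
sample_id=10: ✗
sample_id=11: ✓ → 703
sample_id=12: ✗
sample_id=13: ✓ → 428
sample_id=14: ✓ → 459
sample_id=15: ✗
sample_id=16: ✗
turbidity_sum = 278 + 20 + 426 + 305 + 325 + 703 + 428 + 459 = 2944

2944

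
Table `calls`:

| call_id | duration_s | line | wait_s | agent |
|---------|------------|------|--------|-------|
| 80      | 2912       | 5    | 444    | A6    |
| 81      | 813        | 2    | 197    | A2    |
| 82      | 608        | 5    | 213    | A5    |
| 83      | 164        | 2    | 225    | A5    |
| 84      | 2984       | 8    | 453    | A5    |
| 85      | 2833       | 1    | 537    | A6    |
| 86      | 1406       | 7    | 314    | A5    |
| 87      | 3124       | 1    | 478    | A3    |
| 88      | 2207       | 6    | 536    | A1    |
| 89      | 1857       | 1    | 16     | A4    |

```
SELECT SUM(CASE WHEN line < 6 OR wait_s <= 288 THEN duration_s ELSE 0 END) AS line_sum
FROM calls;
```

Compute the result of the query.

12311

call_id=80: ✓ → 2912
call_id=81: ✓ → 813
call_id=82: ✓ → 608
call_id=83: ✓ → 164
call_id=84: ✗
call_id=85: ✓ → 2833
call_id=86: ✗
call_id=87: ✓ → 3124
call_id=88: ✗
call_id=89: ✓ → 1857
line_sum = 2912 + 813 + 608 + 164 + 2833 + 3124 + 1857 = 12311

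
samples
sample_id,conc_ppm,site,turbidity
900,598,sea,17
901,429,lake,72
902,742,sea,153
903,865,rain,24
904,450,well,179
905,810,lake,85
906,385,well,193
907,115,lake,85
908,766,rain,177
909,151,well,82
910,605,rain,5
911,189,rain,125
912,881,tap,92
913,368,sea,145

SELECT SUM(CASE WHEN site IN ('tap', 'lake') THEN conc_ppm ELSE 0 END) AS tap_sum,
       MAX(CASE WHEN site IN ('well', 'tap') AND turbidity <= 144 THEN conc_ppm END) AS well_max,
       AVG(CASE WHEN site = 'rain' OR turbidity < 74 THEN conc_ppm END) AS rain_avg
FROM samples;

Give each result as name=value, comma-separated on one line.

tap_sum=2235, well_max=881, rain_avg=575.3333333333

[tap_sum: site IN ('tap', 'lake')]
sample_id=900: ✗
sample_id=901: ✓ → 429
sample_id=902: ✗
sample_id=903: ✗
sample_id=904: ✗
sample_id=905: ✓ → 810
sample_id=906: ✗
sample_id=907: ✓ → 115
sample_id=908: ✗
sample_id=909: ✗
sample_id=910: ✗
sample_id=911: ✗
sample_id=912: ✓ → 881
sample_id=913: ✗
tap_sum = 429 + 810 + 115 + 881 = 2235
—
[well_max: site IN ('well', 'tap') AND turbidity <= 144]
sample_id=900: ✗
sample_id=901: ✗
sample_id=902: ✗
sample_id=903: ✗
sample_id=904: ✗
sample_id=905: ✗
sample_id=906: ✗
sample_id=907: ✗
sample_id=908: ✗
sample_id=909: ✓ → 151
sample_id=910: ✗
sample_id=911: ✗
sample_id=912: ✓ → 881
sample_id=913: ✗
well_max = MAX(151, 881) = 881
—
[rain_avg: site = 'rain' OR turbidity < 74]
sample_id=900: ✓ → 598
sample_id=901: ✓ → 429
sample_id=902: ✗
sample_id=903: ✓ → 865
sample_id=904: ✗
sample_id=905: ✗
sample_id=906: ✗
sample_id=907: ✗
sample_id=908: ✓ → 766
sample_id=909: ✗
sample_id=910: ✓ → 605
sample_id=911: ✓ → 189
sample_id=912: ✗
sample_id=913: ✗
rain_avg = (598 + 429 + 865 + 766 + 605 + 189) / 6 = 575.3333333333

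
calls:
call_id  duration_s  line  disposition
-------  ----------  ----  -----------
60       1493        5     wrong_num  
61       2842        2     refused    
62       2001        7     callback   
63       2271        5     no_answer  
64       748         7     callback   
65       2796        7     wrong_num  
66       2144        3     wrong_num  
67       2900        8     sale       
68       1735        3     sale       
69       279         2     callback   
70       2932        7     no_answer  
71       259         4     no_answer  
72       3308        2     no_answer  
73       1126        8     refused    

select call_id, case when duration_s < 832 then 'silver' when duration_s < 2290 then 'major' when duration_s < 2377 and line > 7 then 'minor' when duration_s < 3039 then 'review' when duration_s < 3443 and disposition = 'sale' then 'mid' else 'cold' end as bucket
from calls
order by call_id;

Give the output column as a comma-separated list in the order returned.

major, review, major, major, silver, review, major, review, major, silver, review, silver, cold, major

call_id=60: duration_s < 2290 → major
call_id=61: duration_s < 3039 → review
call_id=62: duration_s < 2290 → major
call_id=63: duration_s < 2290 → major
call_id=64: duration_s < 832 → silver
call_id=65: duration_s < 3039 → review
call_id=66: duration_s < 2290 → major
call_id=67: duration_s < 3039 → review
call_id=68: duration_s < 2290 → major
call_id=69: duration_s < 832 → silver
call_id=70: duration_s < 3039 → review
call_id=71: duration_s < 832 → silver
call_id=72: ELSE → cold
call_id=73: duration_s < 2290 → major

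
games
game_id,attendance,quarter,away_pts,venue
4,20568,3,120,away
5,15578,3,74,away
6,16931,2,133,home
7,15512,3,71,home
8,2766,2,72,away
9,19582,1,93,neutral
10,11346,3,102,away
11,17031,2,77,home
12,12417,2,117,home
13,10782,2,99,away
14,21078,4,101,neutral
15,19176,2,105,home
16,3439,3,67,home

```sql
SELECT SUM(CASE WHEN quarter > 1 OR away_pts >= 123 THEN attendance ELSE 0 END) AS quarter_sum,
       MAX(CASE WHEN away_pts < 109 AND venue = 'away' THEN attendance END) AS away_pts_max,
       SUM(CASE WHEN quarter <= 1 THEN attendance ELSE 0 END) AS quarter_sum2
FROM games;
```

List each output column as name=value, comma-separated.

[quarter_sum: quarter > 1 OR away_pts >= 123]
game_id=4: ✓ → 20568
game_id=5: ✓ → 15578
game_id=6: ✓ → 16931
game_id=7: ✓ → 15512
game_id=8: ✓ → 2766
game_id=9: ✗
game_id=10: ✓ → 11346
game_id=11: ✓ → 17031
game_id=12: ✓ → 12417
game_id=13: ✓ → 10782
game_id=14: ✓ → 21078
game_id=15: ✓ → 19176
game_id=16: ✓ → 3439
quarter_sum = 20568 + 15578 + 16931 + 15512 + 2766 + 11346 + 17031 + 12417 + 10782 + 21078 + 19176 + 3439 = 166624
—
[away_pts_max: away_pts < 109 AND venue = 'away']
game_id=4: ✗
game_id=5: ✓ → 15578
game_id=6: ✗
game_id=7: ✗
game_id=8: ✓ → 2766
game_id=9: ✗
game_id=10: ✓ → 11346
game_id=11: ✗
game_id=12: ✗
game_id=13: ✓ → 10782
game_id=14: ✗
game_id=15: ✗
game_id=16: ✗
away_pts_max = MAX(15578, 2766, 11346, 10782) = 15578
—
[quarter_sum2: quarter <= 1]
game_id=4: ✗
game_id=5: ✗
game_id=6: ✗
game_id=7: ✗
game_id=8: ✗
game_id=9: ✓ → 19582
game_id=10: ✗
game_id=11: ✗
game_id=12: ✗
game_id=13: ✗
game_id=14: ✗
game_id=15: ✗
game_id=16: ✗
quarter_sum2 = 19582

quarter_sum=166624, away_pts_max=15578, quarter_sum2=19582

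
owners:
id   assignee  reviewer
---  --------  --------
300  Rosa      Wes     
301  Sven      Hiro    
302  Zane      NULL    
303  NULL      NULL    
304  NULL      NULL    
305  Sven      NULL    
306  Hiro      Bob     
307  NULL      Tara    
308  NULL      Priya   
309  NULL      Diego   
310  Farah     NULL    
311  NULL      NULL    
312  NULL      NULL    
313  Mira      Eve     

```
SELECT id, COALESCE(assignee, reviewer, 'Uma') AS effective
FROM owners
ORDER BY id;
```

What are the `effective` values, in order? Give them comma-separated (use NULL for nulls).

Rosa, Sven, Zane, Uma, Uma, Sven, Hiro, Tara, Priya, Diego, Farah, Uma, Uma, Mira

id=300: assignee=Rosa → Rosa
id=301: assignee=Sven → Sven
id=302: assignee=Zane → Zane
id=303: assignee=NULL, reviewer=NULL, → literal Uma → Uma
id=304: assignee=NULL, reviewer=NULL, → literal Uma → Uma
id=305: assignee=Sven → Sven
id=306: assignee=Hiro → Hiro
id=307: assignee=NULL, reviewer=Tara → Tara
id=308: assignee=NULL, reviewer=Priya → Priya
id=309: assignee=NULL, reviewer=Diego → Diego
id=310: assignee=Farah → Farah
id=311: assignee=NULL, reviewer=NULL, → literal Uma → Uma
id=312: assignee=NULL, reviewer=NULL, → literal Uma → Uma
id=313: assignee=Mira → Mira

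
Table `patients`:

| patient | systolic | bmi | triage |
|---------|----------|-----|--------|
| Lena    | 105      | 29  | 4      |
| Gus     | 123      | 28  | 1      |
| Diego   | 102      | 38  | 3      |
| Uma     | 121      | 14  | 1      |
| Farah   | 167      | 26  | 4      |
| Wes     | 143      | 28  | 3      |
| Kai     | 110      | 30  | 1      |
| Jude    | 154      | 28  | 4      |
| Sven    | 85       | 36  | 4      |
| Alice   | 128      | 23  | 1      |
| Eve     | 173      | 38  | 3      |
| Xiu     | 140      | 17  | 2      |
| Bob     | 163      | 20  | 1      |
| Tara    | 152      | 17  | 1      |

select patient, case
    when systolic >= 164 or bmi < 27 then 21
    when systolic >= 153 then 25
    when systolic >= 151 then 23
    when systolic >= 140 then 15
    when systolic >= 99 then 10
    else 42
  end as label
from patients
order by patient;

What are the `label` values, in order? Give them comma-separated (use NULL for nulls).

21, 21, 10, 21, 21, 10, 25, 10, 10, 42, 21, 21, 15, 21

patient=Alice: systolic >= 164 or bmi < 27 → 21
patient=Bob: systolic >= 164 or bmi < 27 → 21
patient=Diego: systolic >= 99 → 10
patient=Eve: systolic >= 164 or bmi < 27 → 21
patient=Farah: systolic >= 164 or bmi < 27 → 21
patient=Gus: systolic >= 99 → 10
patient=Jude: systolic >= 153 → 25
patient=Kai: systolic >= 99 → 10
patient=Lena: systolic >= 99 → 10
patient=Sven: ELSE → 42
patient=Tara: systolic >= 164 or bmi < 27 → 21
patient=Uma: systolic >= 164 or bmi < 27 → 21
patient=Wes: systolic >= 140 → 15
patient=Xiu: systolic >= 164 or bmi < 27 → 21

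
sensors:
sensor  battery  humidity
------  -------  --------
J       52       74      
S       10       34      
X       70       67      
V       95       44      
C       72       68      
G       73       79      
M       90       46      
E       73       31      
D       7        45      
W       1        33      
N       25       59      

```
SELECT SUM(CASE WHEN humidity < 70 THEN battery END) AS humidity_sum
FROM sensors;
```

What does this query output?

sensor=J: ✗
sensor=S: ✓ → 10
sensor=X: ✓ → 70
sensor=V: ✓ → 95
sensor=C: ✓ → 72
sensor=G: ✗
sensor=M: ✓ → 90
sensor=E: ✓ → 73
sensor=D: ✓ → 7
sensor=W: ✓ → 1
sensor=N: ✓ → 25
humidity_sum = 10 + 70 + 95 + 72 + 90 + 73 + 7 + 1 + 25 = 443

443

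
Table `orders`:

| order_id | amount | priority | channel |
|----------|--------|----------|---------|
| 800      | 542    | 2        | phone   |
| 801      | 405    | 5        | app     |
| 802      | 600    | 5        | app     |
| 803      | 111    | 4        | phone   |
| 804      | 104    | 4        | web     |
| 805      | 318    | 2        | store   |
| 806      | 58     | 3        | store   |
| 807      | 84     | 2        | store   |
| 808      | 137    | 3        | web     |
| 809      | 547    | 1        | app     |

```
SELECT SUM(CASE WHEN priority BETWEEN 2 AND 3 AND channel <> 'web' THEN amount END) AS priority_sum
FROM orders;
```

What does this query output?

1002

order_id=800: ✓ → 542
order_id=801: ✗
order_id=802: ✗
order_id=803: ✗
order_id=804: ✗
order_id=805: ✓ → 318
order_id=806: ✓ → 58
order_id=807: ✓ → 84
order_id=808: ✗
order_id=809: ✗
priority_sum = 542 + 318 + 58 + 84 = 1002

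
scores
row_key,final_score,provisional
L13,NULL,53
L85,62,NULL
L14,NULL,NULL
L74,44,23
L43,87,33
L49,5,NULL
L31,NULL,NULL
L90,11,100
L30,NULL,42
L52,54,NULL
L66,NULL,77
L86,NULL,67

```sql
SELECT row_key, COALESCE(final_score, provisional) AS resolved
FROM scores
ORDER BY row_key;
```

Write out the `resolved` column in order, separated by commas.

53, NULL, 42, NULL, 87, 5, 54, 77, 44, 62, 67, 11

row_key=L13: final_score=NULL, provisional=53 → 53
row_key=L14: final_score=NULL, provisional=NULL (all NULL) → NULL
row_key=L30: final_score=NULL, provisional=42 → 42
row_key=L31: final_score=NULL, provisional=NULL (all NULL) → NULL
row_key=L43: final_score=87 → 87
row_key=L49: final_score=5 → 5
row_key=L52: final_score=54 → 54
row_key=L66: final_score=NULL, provisional=77 → 77
row_key=L74: final_score=44 → 44
row_key=L85: final_score=62 → 62
row_key=L86: final_score=NULL, provisional=67 → 67
row_key=L90: final_score=11 → 11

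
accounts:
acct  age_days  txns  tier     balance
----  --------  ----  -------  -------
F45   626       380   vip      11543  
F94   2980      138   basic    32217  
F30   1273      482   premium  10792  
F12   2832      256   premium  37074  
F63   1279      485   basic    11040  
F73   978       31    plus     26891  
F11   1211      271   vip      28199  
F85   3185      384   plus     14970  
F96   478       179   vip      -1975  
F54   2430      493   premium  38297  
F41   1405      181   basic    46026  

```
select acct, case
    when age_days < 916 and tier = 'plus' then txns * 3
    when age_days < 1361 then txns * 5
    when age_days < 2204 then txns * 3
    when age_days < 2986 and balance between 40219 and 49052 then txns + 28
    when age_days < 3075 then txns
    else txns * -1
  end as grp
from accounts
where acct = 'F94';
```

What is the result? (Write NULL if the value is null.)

acct = F94: age_days=2980, txns=138, tier=basic, balance=32217.
age_days < 916 and tier = 'plus' → false
age_days < 1361 → false
age_days < 2204 → false
age_days < 2986 and balance between 40219 and 49052 → false
age_days < 3075 → true → 138

138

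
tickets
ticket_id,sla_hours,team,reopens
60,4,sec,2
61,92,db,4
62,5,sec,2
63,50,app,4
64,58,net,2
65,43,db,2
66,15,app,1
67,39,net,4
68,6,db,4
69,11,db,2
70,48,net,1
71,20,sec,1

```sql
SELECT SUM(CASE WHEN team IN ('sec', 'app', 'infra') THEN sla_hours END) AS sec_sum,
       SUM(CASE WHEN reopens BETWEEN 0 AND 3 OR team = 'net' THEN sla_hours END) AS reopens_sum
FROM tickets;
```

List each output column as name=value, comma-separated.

sec_sum=94, reopens_sum=243

[sec_sum: team IN ('sec', 'app', 'infra')]
ticket_id=60: ✓ → 4
ticket_id=61: ✗
ticket_id=62: ✓ → 5
ticket_id=63: ✓ → 50
ticket_id=64: ✗
ticket_id=65: ✗
ticket_id=66: ✓ → 15
ticket_id=67: ✗
ticket_id=68: ✗
ticket_id=69: ✗
ticket_id=70: ✗
ticket_id=71: ✓ → 20
sec_sum = 4 + 5 + 50 + 15 + 20 = 94
—
[reopens_sum: reopens BETWEEN 0 AND 3 OR team = 'net']
ticket_id=60: ✓ → 4
ticket_id=61: ✗
ticket_id=62: ✓ → 5
ticket_id=63: ✗
ticket_id=64: ✓ → 58
ticket_id=65: ✓ → 43
ticket_id=66: ✓ → 15
ticket_id=67: ✓ → 39
ticket_id=68: ✗
ticket_id=69: ✓ → 11
ticket_id=70: ✓ → 48
ticket_id=71: ✓ → 20
reopens_sum = 4 + 5 + 58 + 43 + 15 + 39 + 11 + 48 + 20 = 243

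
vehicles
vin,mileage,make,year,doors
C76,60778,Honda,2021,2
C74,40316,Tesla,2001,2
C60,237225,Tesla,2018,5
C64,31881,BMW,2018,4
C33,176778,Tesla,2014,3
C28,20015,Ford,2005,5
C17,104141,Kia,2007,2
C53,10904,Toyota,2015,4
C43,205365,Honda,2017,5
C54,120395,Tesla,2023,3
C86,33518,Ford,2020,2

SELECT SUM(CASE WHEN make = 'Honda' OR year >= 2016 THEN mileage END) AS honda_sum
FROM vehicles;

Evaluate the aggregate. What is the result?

689162

vin=C76: ✓ → 60778
vin=C74: ✗
vin=C60: ✓ → 237225
vin=C64: ✓ → 31881
vin=C33: ✗
vin=C28: ✗
vin=C17: ✗
vin=C53: ✗
vin=C43: ✓ → 205365
vin=C54: ✓ → 120395
vin=C86: ✓ → 33518
honda_sum = 60778 + 237225 + 31881 + 205365 + 120395 + 33518 = 689162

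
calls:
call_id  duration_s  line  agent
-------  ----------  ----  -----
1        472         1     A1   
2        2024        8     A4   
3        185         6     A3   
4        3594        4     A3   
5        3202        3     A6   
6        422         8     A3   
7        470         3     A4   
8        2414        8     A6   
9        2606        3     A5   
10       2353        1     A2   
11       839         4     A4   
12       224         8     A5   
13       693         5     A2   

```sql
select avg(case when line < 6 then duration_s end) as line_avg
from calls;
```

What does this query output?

1778.625

call_id=1: ✓ → 472
call_id=2: ✗
call_id=3: ✗
call_id=4: ✓ → 3594
call_id=5: ✓ → 3202
call_id=6: ✗
call_id=7: ✓ → 470
call_id=8: ✗
call_id=9: ✓ → 2606
call_id=10: ✓ → 2353
call_id=11: ✓ → 839
call_id=12: ✗
call_id=13: ✓ → 693
line_avg = (472 + 3594 + 3202 + 470 + 2606 + 2353 + 839 + 693) / 8 = 1778.625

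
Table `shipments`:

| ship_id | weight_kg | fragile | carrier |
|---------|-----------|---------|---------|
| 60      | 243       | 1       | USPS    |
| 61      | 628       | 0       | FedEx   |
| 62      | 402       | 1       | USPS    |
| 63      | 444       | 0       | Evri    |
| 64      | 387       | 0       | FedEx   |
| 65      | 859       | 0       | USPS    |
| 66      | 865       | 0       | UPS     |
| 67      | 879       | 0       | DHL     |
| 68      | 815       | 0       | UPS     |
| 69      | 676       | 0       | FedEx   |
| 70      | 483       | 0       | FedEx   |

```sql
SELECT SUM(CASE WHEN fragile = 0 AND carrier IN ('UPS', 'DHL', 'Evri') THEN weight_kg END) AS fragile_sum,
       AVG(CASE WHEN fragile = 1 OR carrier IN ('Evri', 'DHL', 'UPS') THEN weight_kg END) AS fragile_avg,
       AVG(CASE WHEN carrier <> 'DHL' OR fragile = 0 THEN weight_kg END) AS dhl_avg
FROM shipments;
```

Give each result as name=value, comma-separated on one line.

fragile_sum=3003, fragile_avg=608, dhl_avg=607.3636363636

[fragile_sum: fragile = 0 AND carrier IN ('UPS', 'DHL', 'Evri')]
ship_id=60: ✗
ship_id=61: ✗
ship_id=62: ✗
ship_id=63: ✓ → 444
ship_id=64: ✗
ship_id=65: ✗
ship_id=66: ✓ → 865
ship_id=67: ✓ → 879
ship_id=68: ✓ → 815
ship_id=69: ✗
ship_id=70: ✗
fragile_sum = 444 + 865 + 879 + 815 = 3003
—
[fragile_avg: fragile = 1 OR carrier IN ('Evri', 'DHL', 'UPS')]
ship_id=60: ✓ → 243
ship_id=61: ✗
ship_id=62: ✓ → 402
ship_id=63: ✓ → 444
ship_id=64: ✗
ship_id=65: ✗
ship_id=66: ✓ → 865
ship_id=67: ✓ → 879
ship_id=68: ✓ → 815
ship_id=69: ✗
ship_id=70: ✗
fragile_avg = (243 + 402 + 444 + 865 + 879 + 815) / 6 = 608
—
[dhl_avg: carrier <> 'DHL' OR fragile = 0]
ship_id=60: ✓ → 243
ship_id=61: ✓ → 628
ship_id=62: ✓ → 402
ship_id=63: ✓ → 444
ship_id=64: ✓ → 387
ship_id=65: ✓ → 859
ship_id=66: ✓ → 865
ship_id=67: ✓ → 879
ship_id=68: ✓ → 815
ship_id=69: ✓ → 676
ship_id=70: ✓ → 483
dhl_avg = (243 + 628 + 402 + 444 + 387 + 859 + 865 + 879 + 815 + 676 + 483) / 11 = 607.3636363636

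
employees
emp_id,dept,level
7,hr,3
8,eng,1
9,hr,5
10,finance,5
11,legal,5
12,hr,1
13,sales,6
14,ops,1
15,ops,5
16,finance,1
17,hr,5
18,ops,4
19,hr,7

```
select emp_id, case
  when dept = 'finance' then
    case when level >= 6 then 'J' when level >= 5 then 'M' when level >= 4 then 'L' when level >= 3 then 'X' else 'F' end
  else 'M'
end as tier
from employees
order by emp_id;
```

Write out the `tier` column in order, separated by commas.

emp_id=7: dept='hr' → outer ELSE → M
emp_id=8: dept='eng' → outer ELSE → M
emp_id=9: dept='hr' → outer ELSE → M
emp_id=10: dept='finance' → inner[level >= 5] → M
emp_id=11: dept='legal' → outer ELSE → M
emp_id=12: dept='hr' → outer ELSE → M
emp_id=13: dept='sales' → outer ELSE → M
emp_id=14: dept='ops' → outer ELSE → M
emp_id=15: dept='ops' → outer ELSE → M
emp_id=16: dept='finance' → inner[ELSE] → F
emp_id=17: dept='hr' → outer ELSE → M
emp_id=18: dept='ops' → outer ELSE → M
emp_id=19: dept='hr' → outer ELSE → M

M, M, M, M, M, M, M, M, M, F, M, M, M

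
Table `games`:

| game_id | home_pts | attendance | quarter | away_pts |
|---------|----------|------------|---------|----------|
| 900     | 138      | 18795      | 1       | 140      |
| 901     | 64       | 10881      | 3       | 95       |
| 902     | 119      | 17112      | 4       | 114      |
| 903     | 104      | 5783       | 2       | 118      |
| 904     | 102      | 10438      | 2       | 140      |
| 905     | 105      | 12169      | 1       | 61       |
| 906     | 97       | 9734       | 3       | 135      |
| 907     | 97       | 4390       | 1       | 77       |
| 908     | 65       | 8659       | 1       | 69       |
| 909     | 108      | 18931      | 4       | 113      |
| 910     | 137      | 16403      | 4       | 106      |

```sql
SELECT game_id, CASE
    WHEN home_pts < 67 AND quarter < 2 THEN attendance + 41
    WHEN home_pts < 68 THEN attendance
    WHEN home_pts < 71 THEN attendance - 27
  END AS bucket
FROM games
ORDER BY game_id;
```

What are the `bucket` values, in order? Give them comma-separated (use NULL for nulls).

NULL, 10881, NULL, NULL, NULL, NULL, NULL, NULL, 8700, NULL, NULL

game_id=900: (no match → NULL) → NULL
game_id=901: home_pts < 68 → 10881
game_id=902: (no match → NULL) → NULL
game_id=903: (no match → NULL) → NULL
game_id=904: (no match → NULL) → NULL
game_id=905: (no match → NULL) → NULL
game_id=906: (no match → NULL) → NULL
game_id=907: (no match → NULL) → NULL
game_id=908: home_pts < 67 AND quarter < 2 → 8700
game_id=909: (no match → NULL) → NULL
game_id=910: (no match → NULL) → NULL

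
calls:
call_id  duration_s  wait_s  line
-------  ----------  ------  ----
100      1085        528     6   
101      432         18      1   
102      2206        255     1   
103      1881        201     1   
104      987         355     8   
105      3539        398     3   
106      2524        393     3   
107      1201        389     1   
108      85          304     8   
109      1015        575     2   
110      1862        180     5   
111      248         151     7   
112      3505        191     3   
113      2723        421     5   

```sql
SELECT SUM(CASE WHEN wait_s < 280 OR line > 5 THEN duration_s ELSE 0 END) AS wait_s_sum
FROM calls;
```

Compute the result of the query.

12291

call_id=100: ✓ → 1085
call_id=101: ✓ → 432
call_id=102: ✓ → 2206
call_id=103: ✓ → 1881
call_id=104: ✓ → 987
call_id=105: ✗
call_id=106: ✗
call_id=107: ✗
call_id=108: ✓ → 85
call_id=109: ✗
call_id=110: ✓ → 1862
call_id=111: ✓ → 248
call_id=112: ✓ → 3505
call_id=113: ✗
wait_s_sum = 1085 + 432 + 2206 + 1881 + 987 + 85 + 1862 + 248 + 3505 = 12291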